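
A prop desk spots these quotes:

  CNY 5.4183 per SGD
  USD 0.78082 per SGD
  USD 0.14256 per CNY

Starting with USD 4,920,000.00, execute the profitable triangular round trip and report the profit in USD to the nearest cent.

Profitable loop is USD → CNY → SGD → USD:
USD 4,920,000.00 ÷ 0.14256 = CNY 34,511,784.51
CNY 34,511,784.51 ÷ 5.4183 = SGD 6,369,485.73
SGD 6,369,485.73 × 0.78082 = USD 4,973,421.84
Profit = USD 4,973,421.84 − USD 4,920,000.00

Profit: USD 53,421.84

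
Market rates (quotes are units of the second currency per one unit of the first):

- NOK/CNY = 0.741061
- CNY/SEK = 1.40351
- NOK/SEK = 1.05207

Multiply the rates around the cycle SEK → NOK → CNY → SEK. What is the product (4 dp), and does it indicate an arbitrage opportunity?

0.9886 (arbitrage exists)

Around SEK → NOK → CNY → SEK: 1 ÷ 1.05207 × 0.741061 × 1.40351 = 0.988610
Product < 1; profitable direction is SEK → CNY → NOK → SEK.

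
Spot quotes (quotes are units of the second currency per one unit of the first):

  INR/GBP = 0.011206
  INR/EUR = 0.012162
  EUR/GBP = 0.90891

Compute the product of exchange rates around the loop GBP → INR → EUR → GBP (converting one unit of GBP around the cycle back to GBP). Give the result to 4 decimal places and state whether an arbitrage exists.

0.9865 (arbitrage exists)

Around GBP → INR → EUR → GBP: 1 ÷ 0.011206 × 0.012162 × 0.90891 = 0.986450
Product < 1; profitable direction is GBP → EUR → INR → GBP.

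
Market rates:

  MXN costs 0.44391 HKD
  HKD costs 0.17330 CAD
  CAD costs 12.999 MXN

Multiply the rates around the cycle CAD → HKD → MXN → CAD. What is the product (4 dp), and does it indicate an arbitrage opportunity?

Around CAD → HKD → MXN → CAD: 1 ÷ 0.17330 ÷ 0.44391 ÷ 12.999 = 0.999992
Product ≈ 1 (deviation 0.001%, within rounding noise).

1.0000 (no arbitrage)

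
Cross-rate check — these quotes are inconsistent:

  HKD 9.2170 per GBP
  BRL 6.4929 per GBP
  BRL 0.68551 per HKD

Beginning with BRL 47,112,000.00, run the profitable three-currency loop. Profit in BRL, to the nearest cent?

Profit: BRL 1,301,543.79

Profitable loop is BRL → HKD → GBP → BRL:
BRL 47,112,000.00 ÷ 0.68551 = HKD 68,725,474.46
HKD 68,725,474.46 ÷ 9.2170 = GBP 7,456,382.17
GBP 7,456,382.17 × 6.4929 = BRL 48,413,543.79
Profit = BRL 48,413,543.79 − BRL 47,112,000.00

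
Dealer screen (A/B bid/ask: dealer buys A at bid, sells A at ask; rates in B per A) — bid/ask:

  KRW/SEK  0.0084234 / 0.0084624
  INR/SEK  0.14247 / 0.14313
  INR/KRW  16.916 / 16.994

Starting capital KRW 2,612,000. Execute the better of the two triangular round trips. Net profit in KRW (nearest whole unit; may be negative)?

Best loop KRW → SEK → INR → KRW:
KRW 2,612,000 × 0.0084234 (sell KRW at bid) = SEK 22,001.92
SEK 22,001.92 ÷ 0.14313 (buy INR at ask) = INR 153,719.84
INR 153,719.84 × 16.916 (sell INR at bid) = KRW 2,600,325

Net result: KRW -11,675 (no profitable arbitrage after spreads)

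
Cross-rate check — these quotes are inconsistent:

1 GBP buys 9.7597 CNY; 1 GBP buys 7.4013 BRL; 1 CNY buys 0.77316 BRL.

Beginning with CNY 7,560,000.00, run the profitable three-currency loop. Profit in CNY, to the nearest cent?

Profit: CNY 147,608.25

Profitable loop is CNY → BRL → GBP → CNY:
CNY 7,560,000.00 × 0.77316 = BRL 5,845,089.60
BRL 5,845,089.60 ÷ 7.4013 = GBP 789,738.24
GBP 789,738.24 × 9.7597 = CNY 7,707,608.25
Profit = CNY 7,707,608.25 − CNY 7,560,000.00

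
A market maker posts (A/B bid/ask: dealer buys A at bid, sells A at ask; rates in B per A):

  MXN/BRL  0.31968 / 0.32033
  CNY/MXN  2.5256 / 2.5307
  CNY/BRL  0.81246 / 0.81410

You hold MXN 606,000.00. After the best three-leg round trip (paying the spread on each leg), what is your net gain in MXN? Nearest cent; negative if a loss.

Best loop MXN → CNY → BRL → MXN:
MXN 606,000.00 ÷ 2.5307 (buy CNY at ask) = CNY 239,459.44
CNY 239,459.44 × 0.81246 (sell CNY at bid) = BRL 194,551.22
BRL 194,551.22 ÷ 0.32033 (buy MXN at ask) = MXN 607,346.22

Net profit: MXN 1,346.22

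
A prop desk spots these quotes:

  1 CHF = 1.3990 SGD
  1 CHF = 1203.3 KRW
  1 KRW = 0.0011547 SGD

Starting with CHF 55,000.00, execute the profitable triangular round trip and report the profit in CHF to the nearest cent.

Profit: CHF 378.01

Profitable loop is CHF → SGD → KRW → CHF:
CHF 55,000.00 × 1.3990 = SGD 76,945.00
SGD 76,945.00 ÷ 0.0011547 = KRW 66,636,356
KRW 66,636,356 ÷ 1203.3 = CHF 55,378.01
Profit = CHF 55,378.01 − CHF 55,000.00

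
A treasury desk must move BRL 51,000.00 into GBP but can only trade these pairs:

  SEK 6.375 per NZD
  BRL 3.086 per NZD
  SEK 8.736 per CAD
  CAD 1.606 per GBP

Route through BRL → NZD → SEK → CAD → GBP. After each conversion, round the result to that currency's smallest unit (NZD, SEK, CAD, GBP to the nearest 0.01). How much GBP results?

GBP 7,509.25

BRL 51,000.00 ÷ 3.086 = NZD 16,526.25
NZD 16,526.25 × 6.375 = SEK 105,354.84
SEK 105,354.84 ÷ 8.736 = CAD 12,059.85
CAD 12,059.85 ÷ 1.606 = GBP 7,509.25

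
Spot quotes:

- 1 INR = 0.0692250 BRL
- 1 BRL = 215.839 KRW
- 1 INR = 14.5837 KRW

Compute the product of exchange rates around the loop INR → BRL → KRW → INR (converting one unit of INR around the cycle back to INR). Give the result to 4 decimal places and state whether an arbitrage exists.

Around INR → BRL → KRW → INR: 1 × 0.0692250 × 215.839 ÷ 14.5837 = 1.024531
Product > 1; profitable direction is INR → BRL → KRW → INR.

1.0245 (arbitrage exists)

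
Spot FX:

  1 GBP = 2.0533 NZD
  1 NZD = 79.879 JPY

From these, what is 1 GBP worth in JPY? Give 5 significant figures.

GBP/JPY = 164.02

1 GBP × 2.0533 = 2.0533 NZD
2.0533 NZD × 79.879 = 164.016 JPY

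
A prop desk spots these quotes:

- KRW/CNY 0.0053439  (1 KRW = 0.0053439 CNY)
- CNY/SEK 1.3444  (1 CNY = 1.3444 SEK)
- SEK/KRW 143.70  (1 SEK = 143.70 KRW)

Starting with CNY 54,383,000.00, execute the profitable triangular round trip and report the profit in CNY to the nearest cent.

Profit: CNY 1,761,440.21

Profitable loop is CNY → SEK → KRW → CNY:
CNY 54,383,000.00 × 1.3444 = SEK 73,112,505.20
SEK 73,112,505.20 × 143.70 = KRW 10,506,266,997
KRW 10,506,266,997 × 0.0053439 = CNY 56,144,440.21
Profit = CNY 56,144,440.21 − CNY 54,383,000.00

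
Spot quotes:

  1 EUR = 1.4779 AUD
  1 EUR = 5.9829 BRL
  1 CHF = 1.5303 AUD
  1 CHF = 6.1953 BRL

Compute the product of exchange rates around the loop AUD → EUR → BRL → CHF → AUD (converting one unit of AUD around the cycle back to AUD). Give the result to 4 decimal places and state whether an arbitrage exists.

Around AUD → EUR → BRL → CHF → AUD: 1 ÷ 1.4779 × 5.9829 ÷ 6.1953 × 1.5303 = 0.999956
Product ≈ 1 (deviation 0.004%, within rounding noise).

1.0000 (no arbitrage)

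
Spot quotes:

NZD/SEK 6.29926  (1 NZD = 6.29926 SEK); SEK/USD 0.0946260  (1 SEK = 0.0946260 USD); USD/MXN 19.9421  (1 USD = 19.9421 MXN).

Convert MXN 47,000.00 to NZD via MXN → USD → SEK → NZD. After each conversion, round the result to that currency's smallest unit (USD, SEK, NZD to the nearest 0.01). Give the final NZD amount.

NZD 3,953.91

MXN 47,000.00 ÷ 19.9421 = USD 2,356.82
USD 2,356.82 ÷ 0.0946260 = SEK 24,906.69
SEK 24,906.69 ÷ 6.29926 = NZD 3,953.91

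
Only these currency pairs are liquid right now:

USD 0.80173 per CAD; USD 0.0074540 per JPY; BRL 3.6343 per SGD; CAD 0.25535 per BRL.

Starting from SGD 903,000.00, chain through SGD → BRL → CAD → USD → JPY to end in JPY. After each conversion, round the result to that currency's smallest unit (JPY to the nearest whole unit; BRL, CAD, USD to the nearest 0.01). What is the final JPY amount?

JPY 90,132,856

SGD 903,000.00 × 3.6343 = BRL 3,281,772.90
BRL 3,281,772.90 × 0.25535 = CAD 838,000.71
CAD 838,000.71 × 0.80173 = USD 671,850.31
USD 671,850.31 ÷ 0.0074540 = JPY 90,132,856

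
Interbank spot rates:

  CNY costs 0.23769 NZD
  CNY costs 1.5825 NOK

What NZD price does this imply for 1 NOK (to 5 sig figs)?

NOK/NZD = 0.15020

1 NOK ÷ 1.5825 = 0.631912 CNY
0.631912 CNY × 0.23769 = 0.150199 NZD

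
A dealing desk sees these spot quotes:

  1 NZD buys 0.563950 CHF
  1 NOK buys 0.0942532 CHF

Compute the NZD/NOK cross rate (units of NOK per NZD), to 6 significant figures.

NZD/NOK = 5.98335

1 NZD × 0.563950 = 0.56395 CHF
0.56395 CHF ÷ 0.0942532 = 5.98335 NOK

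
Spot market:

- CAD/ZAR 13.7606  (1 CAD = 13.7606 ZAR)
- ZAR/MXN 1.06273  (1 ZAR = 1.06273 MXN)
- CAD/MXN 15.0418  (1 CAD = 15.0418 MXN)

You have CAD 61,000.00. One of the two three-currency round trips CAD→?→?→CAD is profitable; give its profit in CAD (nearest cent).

Profit: CAD 1,743.59

Profitable loop is CAD → MXN → ZAR → CAD:
CAD 61,000.00 × 15.0418 = MXN 917,549.80
MXN 917,549.80 ÷ 1.06273 = ZAR 863,389.38
ZAR 863,389.38 ÷ 13.7606 = CAD 62,743.59
Profit = CAD 62,743.59 − CAD 61,000.00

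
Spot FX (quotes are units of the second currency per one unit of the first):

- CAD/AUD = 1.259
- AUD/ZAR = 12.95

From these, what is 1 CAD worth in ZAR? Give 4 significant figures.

1 CAD × 1.259 = 1.259 AUD
1.259 AUD × 12.95 = 16.304 ZAR

CAD/ZAR = 16.30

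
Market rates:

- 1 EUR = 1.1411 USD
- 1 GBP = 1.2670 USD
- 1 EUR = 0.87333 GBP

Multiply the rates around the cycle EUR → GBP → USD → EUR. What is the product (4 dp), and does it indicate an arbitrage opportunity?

0.9697 (arbitrage exists)

Around EUR → GBP → USD → EUR: 1 × 0.87333 × 1.2670 ÷ 1.1411 = 0.969686
Product < 1; profitable direction is EUR → USD → GBP → EUR.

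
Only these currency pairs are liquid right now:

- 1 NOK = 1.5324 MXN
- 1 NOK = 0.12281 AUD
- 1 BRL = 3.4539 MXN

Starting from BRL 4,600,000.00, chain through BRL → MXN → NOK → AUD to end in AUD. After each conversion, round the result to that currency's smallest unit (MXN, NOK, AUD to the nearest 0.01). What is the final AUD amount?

AUD 1,273,295.43

BRL 4,600,000.00 × 3.4539 = MXN 15,887,940.00
MXN 15,887,940.00 ÷ 1.5324 = NOK 10,368,010.96
NOK 10,368,010.96 × 0.12281 = AUD 1,273,295.43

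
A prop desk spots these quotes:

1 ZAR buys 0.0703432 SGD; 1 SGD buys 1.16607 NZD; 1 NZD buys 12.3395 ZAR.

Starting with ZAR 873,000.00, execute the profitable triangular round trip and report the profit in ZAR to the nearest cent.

Profit: ZAR 10,605.78

Profitable loop is ZAR → SGD → NZD → ZAR:
ZAR 873,000.00 × 0.0703432 = SGD 61,409.61
SGD 61,409.61 × 1.16607 = NZD 71,607.91
NZD 71,607.91 × 12.3395 = ZAR 883,605.78
Profit = ZAR 883,605.78 − ZAR 873,000.00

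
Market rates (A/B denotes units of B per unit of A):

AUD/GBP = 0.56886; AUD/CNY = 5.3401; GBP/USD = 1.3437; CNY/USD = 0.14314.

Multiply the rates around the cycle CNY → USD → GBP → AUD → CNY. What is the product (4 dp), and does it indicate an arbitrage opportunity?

Around CNY → USD → GBP → AUD → CNY: 1 × 0.14314 ÷ 1.3437 ÷ 0.56886 × 5.3401 = 1.000006
Product ≈ 1 (deviation 0.001%, within rounding noise).

1.0000 (no arbitrage)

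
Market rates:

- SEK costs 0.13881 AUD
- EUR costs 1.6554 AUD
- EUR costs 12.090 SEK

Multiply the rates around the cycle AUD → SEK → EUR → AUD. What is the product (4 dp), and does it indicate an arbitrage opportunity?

0.9864 (arbitrage exists)

Around AUD → SEK → EUR → AUD: 1 ÷ 0.13881 ÷ 12.090 × 1.6554 = 0.986406
Product < 1; profitable direction is AUD → EUR → SEK → AUD.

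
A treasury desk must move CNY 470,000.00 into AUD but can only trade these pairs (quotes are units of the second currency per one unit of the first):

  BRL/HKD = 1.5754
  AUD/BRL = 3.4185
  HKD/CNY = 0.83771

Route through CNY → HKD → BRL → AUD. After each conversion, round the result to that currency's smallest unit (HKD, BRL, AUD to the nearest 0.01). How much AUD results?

AUD 104,178.41

CNY 470,000.00 ÷ 0.83771 = HKD 561,053.35
HKD 561,053.35 ÷ 1.5754 = BRL 356,133.90
BRL 356,133.90 ÷ 3.4185 = AUD 104,178.41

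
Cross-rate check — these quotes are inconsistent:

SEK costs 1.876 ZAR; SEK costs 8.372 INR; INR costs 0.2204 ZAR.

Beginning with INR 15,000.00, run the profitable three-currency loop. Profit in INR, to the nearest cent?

Profit: INR 250.47

Profitable loop is INR → SEK → ZAR → INR:
INR 15,000.00 ÷ 8.372 = SEK 1,791.69
SEK 1,791.69 × 1.876 = ZAR 3,361.20
ZAR 3,361.20 ÷ 0.2204 = INR 15,250.47
Profit = INR 15,250.47 − INR 15,000.00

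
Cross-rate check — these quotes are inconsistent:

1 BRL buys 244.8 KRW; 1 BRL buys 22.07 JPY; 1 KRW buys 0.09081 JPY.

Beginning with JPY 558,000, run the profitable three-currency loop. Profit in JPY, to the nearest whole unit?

Profit: JPY 4,053

Profitable loop is JPY → BRL → KRW → JPY:
JPY 558,000 ÷ 22.07 = BRL 25,283.19
BRL 25,283.19 × 244.8 = KRW 6,189,325
KRW 6,189,325 × 0.09081 = JPY 562,053
Profit = JPY 562,053 − JPY 558,000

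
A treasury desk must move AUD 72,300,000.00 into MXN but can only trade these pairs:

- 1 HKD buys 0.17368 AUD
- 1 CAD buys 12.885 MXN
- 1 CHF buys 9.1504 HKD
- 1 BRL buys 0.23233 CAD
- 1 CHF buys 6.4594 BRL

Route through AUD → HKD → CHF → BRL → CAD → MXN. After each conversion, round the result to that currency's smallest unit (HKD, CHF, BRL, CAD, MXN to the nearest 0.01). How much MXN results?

MXN 879,691,310.55

AUD 72,300,000.00 ÷ 0.17368 = HKD 416,282,818.98
HKD 416,282,818.98 ÷ 9.1504 = CHF 45,493,401.27
CHF 45,493,401.27 × 6.4594 = BRL 293,860,076.16
BRL 293,860,076.16 × 0.23233 = CAD 68,272,511.49
CAD 68,272,511.49 × 12.885 = MXN 879,691,310.55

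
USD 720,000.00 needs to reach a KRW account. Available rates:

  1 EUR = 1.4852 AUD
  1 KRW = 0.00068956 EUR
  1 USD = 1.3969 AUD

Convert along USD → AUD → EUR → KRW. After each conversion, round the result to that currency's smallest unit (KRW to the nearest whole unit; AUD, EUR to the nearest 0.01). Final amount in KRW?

KRW 982,066,303

USD 720,000.00 × 1.3969 = AUD 1,005,768.00
AUD 1,005,768.00 ÷ 1.4852 = EUR 677,193.64
EUR 677,193.64 ÷ 0.00068956 = KRW 982,066,303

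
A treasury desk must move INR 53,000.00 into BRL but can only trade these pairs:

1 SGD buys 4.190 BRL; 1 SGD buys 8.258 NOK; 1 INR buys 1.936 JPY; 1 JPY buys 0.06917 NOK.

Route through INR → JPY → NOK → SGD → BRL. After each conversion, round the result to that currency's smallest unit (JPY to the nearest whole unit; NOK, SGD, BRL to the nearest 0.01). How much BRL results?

INR 53,000.00 × 1.936 = JPY 102,608
JPY 102,608 × 0.06917 = NOK 7,097.40
NOK 7,097.40 ÷ 8.258 = SGD 859.46
SGD 859.46 × 4.190 = BRL 3,601.14

BRL 3,601.14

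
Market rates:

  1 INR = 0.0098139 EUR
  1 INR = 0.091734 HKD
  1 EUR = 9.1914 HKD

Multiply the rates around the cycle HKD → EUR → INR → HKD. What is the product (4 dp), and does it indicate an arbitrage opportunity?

1.0170 (arbitrage exists)

Around HKD → EUR → INR → HKD: 1 ÷ 9.1914 ÷ 0.0098139 × 0.091734 = 1.016967
Product > 1; profitable direction is HKD → EUR → INR → HKD.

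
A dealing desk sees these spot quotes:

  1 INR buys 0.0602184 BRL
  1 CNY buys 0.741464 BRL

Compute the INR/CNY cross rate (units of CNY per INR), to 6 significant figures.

1 INR × 0.0602184 = 0.0602184 BRL
0.0602184 BRL ÷ 0.741464 = 0.0812155 CNY

INR/CNY = 0.0812155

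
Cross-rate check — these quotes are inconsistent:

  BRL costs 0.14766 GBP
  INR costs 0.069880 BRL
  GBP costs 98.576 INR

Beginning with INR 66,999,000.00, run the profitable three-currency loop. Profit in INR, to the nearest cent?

Profitable loop is INR → BRL → GBP → INR:
INR 66,999,000.00 × 0.069880 = BRL 4,681,890.12
BRL 4,681,890.12 × 0.14766 = GBP 691,327.90
GBP 691,327.90 × 98.576 = INR 68,148,338.59
Profit = INR 68,148,338.59 − INR 66,999,000.00

Profit: INR 1,149,338.59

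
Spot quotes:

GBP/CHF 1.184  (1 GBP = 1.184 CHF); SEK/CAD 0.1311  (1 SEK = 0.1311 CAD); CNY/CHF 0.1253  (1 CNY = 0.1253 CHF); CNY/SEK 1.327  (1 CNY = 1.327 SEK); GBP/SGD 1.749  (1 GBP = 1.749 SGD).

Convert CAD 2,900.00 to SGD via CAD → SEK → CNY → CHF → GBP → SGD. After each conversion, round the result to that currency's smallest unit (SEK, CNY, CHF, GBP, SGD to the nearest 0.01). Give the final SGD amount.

SGD 3,085.41

CAD 2,900.00 ÷ 0.1311 = SEK 22,120.52
SEK 22,120.52 ÷ 1.327 = CNY 16,669.57
CNY 16,669.57 × 0.1253 = CHF 2,088.70
CHF 2,088.70 ÷ 1.184 = GBP 1,764.10
GBP 1,764.10 × 1.749 = SGD 3,085.41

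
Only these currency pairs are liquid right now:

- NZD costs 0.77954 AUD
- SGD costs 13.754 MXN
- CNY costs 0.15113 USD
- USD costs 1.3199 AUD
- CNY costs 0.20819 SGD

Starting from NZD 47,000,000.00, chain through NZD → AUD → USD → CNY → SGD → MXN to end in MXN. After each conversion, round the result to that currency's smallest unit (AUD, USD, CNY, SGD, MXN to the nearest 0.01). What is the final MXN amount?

NZD 47,000,000.00 × 0.77954 = AUD 36,638,380.00
AUD 36,638,380.00 ÷ 1.3199 = USD 27,758,451.40
USD 27,758,451.40 ÷ 0.15113 = CNY 183,672,675.18
CNY 183,672,675.18 × 0.20819 = SGD 38,238,814.25
SGD 38,238,814.25 × 13.754 = MXN 525,936,651.19

MXN 525,936,651.19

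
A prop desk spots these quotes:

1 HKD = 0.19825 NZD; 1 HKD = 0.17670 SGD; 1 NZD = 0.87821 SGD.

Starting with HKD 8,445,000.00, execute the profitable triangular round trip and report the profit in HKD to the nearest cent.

Profit: HKD 125,864.50

Profitable loop is HKD → SGD → NZD → HKD:
HKD 8,445,000.00 × 0.17670 = SGD 1,492,231.50
SGD 1,492,231.50 ÷ 0.87821 = NZD 1,699,173.89
NZD 1,699,173.89 ÷ 0.19825 = HKD 8,570,864.50
Profit = HKD 8,570,864.50 − HKD 8,445,000.00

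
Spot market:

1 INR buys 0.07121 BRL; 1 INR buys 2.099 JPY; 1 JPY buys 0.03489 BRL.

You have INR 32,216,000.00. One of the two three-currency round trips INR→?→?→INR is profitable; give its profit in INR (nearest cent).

Profitable loop is INR → JPY → BRL → INR:
INR 32,216,000.00 × 2.099 = JPY 67,621,384
JPY 67,621,384 × 0.03489 = BRL 2,359,310.09
BRL 2,359,310.09 ÷ 0.07121 = INR 33,131,724.31
Profit = INR 33,131,724.31 − INR 32,216,000.00

Profit: INR 915,724.31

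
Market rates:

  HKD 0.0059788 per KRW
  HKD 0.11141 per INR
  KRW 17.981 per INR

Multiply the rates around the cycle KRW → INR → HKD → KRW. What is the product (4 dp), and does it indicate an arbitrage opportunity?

Around KRW → INR → HKD → KRW: 1 ÷ 17.981 × 0.11141 ÷ 0.0059788 = 1.036326
Product > 1; profitable direction is KRW → INR → HKD → KRW.

1.0363 (arbitrage exists)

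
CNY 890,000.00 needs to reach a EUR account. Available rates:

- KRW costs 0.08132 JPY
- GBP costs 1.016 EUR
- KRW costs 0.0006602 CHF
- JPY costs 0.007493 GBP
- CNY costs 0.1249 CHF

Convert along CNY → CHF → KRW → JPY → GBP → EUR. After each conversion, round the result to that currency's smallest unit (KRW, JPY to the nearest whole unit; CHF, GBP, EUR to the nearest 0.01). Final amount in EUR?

EUR 104,237.43

CNY 890,000.00 × 0.1249 = CHF 111,161.00
CHF 111,161.00 ÷ 0.0006602 = KRW 168,374,735
KRW 168,374,735 × 0.08132 = JPY 13,692,233
JPY 13,692,233 × 0.007493 = GBP 102,595.90
GBP 102,595.90 × 1.016 = EUR 104,237.43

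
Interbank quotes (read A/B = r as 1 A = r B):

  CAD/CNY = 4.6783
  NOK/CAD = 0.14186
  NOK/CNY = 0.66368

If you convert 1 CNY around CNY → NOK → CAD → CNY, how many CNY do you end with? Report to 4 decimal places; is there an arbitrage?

Around CNY → NOK → CAD → CNY: 1 ÷ 0.66368 × 0.14186 × 4.6783 = 0.999975
Product ≈ 1 (deviation 0.002%, within rounding noise).

1.0000 (no arbitrage)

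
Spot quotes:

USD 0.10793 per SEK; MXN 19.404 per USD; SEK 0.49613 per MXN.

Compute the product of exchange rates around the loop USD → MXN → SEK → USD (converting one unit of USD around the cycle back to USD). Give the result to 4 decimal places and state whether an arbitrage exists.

Around USD → MXN → SEK → USD: 1 × 19.404 × 0.49613 × 0.10793 = 1.039032
Product > 1; profitable direction is USD → MXN → SEK → USD.

1.0390 (arbitrage exists)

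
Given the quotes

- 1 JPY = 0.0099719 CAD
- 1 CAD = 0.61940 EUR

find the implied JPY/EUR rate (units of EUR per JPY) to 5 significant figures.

1 JPY × 0.0099719 = 0.0099719 CAD
0.0099719 CAD × 0.61940 = 0.00617659 EUR

JPY/EUR = 0.0061766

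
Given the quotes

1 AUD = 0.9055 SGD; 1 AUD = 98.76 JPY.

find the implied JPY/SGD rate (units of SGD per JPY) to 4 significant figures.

1 JPY ÷ 98.76 = 0.0101256 AUD
0.0101256 AUD × 0.9055 = 0.00916869 SGD

JPY/SGD = 0.009169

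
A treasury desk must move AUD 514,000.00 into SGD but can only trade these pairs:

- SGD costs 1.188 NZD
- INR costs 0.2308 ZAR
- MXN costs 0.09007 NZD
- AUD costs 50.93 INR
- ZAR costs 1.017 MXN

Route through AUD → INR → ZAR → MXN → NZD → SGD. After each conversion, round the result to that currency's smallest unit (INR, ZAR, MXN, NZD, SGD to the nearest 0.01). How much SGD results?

AUD 514,000.00 × 50.93 = INR 26,178,020.00
INR 26,178,020.00 × 0.2308 = ZAR 6,041,887.02
ZAR 6,041,887.02 × 1.017 = MXN 6,144,599.10
MXN 6,144,599.10 × 0.09007 = NZD 553,444.04
NZD 553,444.04 ÷ 1.188 = SGD 465,861.99

SGD 465,861.99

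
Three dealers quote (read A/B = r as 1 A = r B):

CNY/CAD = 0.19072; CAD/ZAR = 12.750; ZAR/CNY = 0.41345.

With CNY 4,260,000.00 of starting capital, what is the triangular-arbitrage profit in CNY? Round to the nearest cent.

Profit: CNY 22,910.69

Profitable loop is CNY → CAD → ZAR → CNY:
CNY 4,260,000.00 × 0.19072 = CAD 812,467.20
CAD 812,467.20 × 12.750 = ZAR 10,358,956.80
ZAR 10,358,956.80 × 0.41345 = CNY 4,282,910.69
Profit = CNY 4,282,910.69 − CNY 4,260,000.00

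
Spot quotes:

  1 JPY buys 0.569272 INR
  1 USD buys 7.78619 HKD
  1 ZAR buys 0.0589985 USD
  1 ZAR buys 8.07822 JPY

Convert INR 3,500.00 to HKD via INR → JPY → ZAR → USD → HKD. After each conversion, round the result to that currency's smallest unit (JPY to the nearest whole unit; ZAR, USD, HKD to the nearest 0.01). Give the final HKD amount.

HKD 349.60

INR 3,500.00 ÷ 0.569272 = JPY 6,148
JPY 6,148 ÷ 8.07822 = ZAR 761.06
ZAR 761.06 × 0.0589985 = USD 44.90
USD 44.90 × 7.78619 = HKD 349.60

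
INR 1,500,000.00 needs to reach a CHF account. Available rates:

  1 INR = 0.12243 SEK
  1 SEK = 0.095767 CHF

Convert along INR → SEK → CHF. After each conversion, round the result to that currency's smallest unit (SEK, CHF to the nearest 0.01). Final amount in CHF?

INR 1,500,000.00 × 0.12243 = SEK 183,645.00
SEK 183,645.00 × 0.095767 = CHF 17,587.13

CHF 17,587.13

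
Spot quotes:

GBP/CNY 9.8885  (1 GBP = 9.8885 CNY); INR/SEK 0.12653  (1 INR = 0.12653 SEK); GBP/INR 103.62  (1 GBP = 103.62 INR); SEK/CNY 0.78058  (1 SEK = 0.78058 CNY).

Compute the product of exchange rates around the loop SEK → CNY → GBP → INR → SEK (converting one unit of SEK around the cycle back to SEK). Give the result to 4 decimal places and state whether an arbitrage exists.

1.0350 (arbitrage exists)

Around SEK → CNY → GBP → INR → SEK: 1 × 0.78058 ÷ 9.8885 × 103.62 × 0.12653 = 1.034961
Product > 1; profitable direction is SEK → CNY → GBP → INR → SEK.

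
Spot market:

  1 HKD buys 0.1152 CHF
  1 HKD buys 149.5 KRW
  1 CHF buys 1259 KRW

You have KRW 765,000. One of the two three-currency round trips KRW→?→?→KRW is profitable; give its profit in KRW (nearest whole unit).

Profit: KRW 23,541

Profitable loop is KRW → CHF → HKD → KRW:
KRW 765,000 ÷ 1259 = CHF 607.63
CHF 607.63 ÷ 0.1152 = HKD 5,274.52
HKD 5,274.52 × 149.5 = KRW 788,541
Profit = KRW 788,541 − KRW 765,000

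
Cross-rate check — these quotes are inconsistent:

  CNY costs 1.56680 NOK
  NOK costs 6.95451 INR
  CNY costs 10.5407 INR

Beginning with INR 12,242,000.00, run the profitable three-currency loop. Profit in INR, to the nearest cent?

Profit: INR 413,025.39

Profitable loop is INR → CNY → NOK → INR:
INR 12,242,000.00 ÷ 10.5407 = CNY 1,161,402.94
CNY 1,161,402.94 × 1.56680 = NOK 1,819,686.13
NOK 1,819,686.13 × 6.95451 = INR 12,655,025.39
Profit = INR 12,655,025.39 − INR 12,242,000.00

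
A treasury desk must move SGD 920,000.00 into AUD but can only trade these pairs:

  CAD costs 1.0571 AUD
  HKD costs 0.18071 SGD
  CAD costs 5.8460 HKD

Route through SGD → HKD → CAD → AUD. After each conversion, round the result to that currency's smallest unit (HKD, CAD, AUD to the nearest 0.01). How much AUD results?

AUD 920,582.90

SGD 920,000.00 ÷ 0.18071 = HKD 5,091,029.83
HKD 5,091,029.83 ÷ 5.8460 = CAD 870,856.97
CAD 870,856.97 × 1.0571 = AUD 920,582.90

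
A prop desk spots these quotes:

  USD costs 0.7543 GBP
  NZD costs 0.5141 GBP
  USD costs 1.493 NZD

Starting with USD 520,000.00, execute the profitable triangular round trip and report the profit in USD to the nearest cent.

Profit: USD 9,135.19

Profitable loop is USD → NZD → GBP → USD:
USD 520,000.00 × 1.493 = NZD 776,360.00
NZD 776,360.00 × 0.5141 = GBP 399,126.68
GBP 399,126.68 ÷ 0.7543 = USD 529,135.19
Profit = USD 529,135.19 − USD 520,000.00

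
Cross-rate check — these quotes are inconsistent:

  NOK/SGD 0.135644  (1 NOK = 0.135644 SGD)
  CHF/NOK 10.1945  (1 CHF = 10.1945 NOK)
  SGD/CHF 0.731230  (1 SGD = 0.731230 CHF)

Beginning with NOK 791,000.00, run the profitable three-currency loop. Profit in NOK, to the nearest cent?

Profit: NOK 8,828.73

Profitable loop is NOK → SGD → CHF → NOK:
NOK 791,000.00 × 0.135644 = SGD 107,294.40
SGD 107,294.40 × 0.731230 = CHF 78,456.89
CHF 78,456.89 × 10.1945 = NOK 799,828.73
Profit = NOK 799,828.73 − NOK 791,000.00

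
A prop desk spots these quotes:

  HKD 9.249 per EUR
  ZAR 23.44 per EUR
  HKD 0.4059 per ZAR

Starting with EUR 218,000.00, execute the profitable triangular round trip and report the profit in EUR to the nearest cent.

Profit: EUR 6,253.06

Profitable loop is EUR → ZAR → HKD → EUR:
EUR 218,000.00 × 23.44 = ZAR 5,109,920.00
ZAR 5,109,920.00 × 0.4059 = HKD 2,074,116.53
HKD 2,074,116.53 ÷ 9.249 = EUR 224,253.06
Profit = EUR 224,253.06 − EUR 218,000.00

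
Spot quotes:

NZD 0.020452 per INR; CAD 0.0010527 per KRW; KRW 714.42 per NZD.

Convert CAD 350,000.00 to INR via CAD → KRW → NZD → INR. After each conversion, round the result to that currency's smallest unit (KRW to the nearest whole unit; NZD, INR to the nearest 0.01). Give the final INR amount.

INR 22,754,852.83

CAD 350,000.00 ÷ 0.0010527 = KRW 332,478,389
KRW 332,478,389 ÷ 714.42 = NZD 465,382.25
NZD 465,382.25 ÷ 0.020452 = INR 22,754,852.83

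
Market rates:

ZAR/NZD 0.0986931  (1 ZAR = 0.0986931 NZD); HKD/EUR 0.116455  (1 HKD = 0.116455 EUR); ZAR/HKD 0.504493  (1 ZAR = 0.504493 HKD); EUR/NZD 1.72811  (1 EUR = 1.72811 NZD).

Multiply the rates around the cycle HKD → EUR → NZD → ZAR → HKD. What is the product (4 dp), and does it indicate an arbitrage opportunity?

Around HKD → EUR → NZD → ZAR → HKD: 1 × 0.116455 × 1.72811 ÷ 0.0986931 × 0.504493 = 1.028722
Product > 1; profitable direction is HKD → EUR → NZD → ZAR → HKD.

1.0287 (arbitrage exists)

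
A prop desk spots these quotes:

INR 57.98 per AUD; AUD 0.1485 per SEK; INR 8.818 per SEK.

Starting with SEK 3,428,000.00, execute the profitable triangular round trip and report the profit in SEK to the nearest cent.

Profitable loop is SEK → INR → AUD → SEK:
SEK 3,428,000.00 × 8.818 = INR 30,228,104.00
INR 30,228,104.00 ÷ 57.98 = AUD 521,353.98
AUD 521,353.98 ÷ 0.1485 = SEK 3,510,801.24
Profit = SEK 3,510,801.24 − SEK 3,428,000.00

Profit: SEK 82,801.24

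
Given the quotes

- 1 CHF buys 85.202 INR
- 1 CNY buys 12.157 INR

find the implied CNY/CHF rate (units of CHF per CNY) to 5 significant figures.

1 CNY × 12.157 = 12.157 INR
12.157 INR ÷ 85.202 = 0.142684 CHF

CNY/CHF = 0.14268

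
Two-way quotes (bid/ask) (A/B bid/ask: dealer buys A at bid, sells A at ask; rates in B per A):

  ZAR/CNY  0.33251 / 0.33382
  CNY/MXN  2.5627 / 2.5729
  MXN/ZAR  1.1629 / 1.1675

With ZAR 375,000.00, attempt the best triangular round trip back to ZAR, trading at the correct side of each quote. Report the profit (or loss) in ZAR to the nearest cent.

Net result: ZAR -1,027.97 (no profitable arbitrage after spreads)

Best loop ZAR → MXN → CNY → ZAR:
ZAR 375,000.00 ÷ 1.1675 (buy MXN at ask) = MXN 321,199.14
MXN 321,199.14 ÷ 2.5729 (buy CNY at ask) = CNY 124,839.34
CNY 124,839.34 ÷ 0.33382 (buy ZAR at ask) = ZAR 373,972.03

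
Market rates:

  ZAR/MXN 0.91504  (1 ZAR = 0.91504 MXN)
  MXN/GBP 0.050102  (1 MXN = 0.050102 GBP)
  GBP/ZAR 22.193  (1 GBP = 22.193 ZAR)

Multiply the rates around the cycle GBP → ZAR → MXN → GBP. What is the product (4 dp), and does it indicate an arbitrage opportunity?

Around GBP → ZAR → MXN → GBP: 1 × 22.193 × 0.91504 × 0.050102 = 1.017445
Product > 1; profitable direction is GBP → ZAR → MXN → GBP.

1.0174 (arbitrage exists)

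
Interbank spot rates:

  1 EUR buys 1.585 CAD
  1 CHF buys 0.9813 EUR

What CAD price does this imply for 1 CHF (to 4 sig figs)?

CHF/CAD = 1.555

1 CHF × 0.9813 = 0.9813 EUR
0.9813 EUR × 1.585 = 1.55536 CAD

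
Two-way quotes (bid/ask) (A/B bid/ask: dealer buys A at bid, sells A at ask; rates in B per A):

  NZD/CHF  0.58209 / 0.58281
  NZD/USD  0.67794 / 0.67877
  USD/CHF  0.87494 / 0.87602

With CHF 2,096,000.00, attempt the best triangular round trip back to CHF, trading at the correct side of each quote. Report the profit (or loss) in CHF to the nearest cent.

Best loop CHF → NZD → USD → CHF:
CHF 2,096,000.00 ÷ 0.58281 (buy NZD at ask) = NZD 3,596,369.31
NZD 3,596,369.31 × 0.67794 (sell NZD at bid) = USD 2,438,122.61
USD 2,438,122.61 × 0.87494 (sell USD at bid) = CHF 2,133,211.00

Net profit: CHF 37,211.00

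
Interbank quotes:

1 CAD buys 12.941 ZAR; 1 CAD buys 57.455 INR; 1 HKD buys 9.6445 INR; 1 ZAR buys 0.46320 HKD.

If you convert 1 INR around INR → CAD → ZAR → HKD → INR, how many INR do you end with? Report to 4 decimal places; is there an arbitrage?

1.0062 (arbitrage exists)

Around INR → CAD → ZAR → HKD → INR: 1 ÷ 57.455 × 12.941 × 0.46320 × 9.6445 = 1.006209
Product > 1; profitable direction is INR → CAD → ZAR → HKD → INR.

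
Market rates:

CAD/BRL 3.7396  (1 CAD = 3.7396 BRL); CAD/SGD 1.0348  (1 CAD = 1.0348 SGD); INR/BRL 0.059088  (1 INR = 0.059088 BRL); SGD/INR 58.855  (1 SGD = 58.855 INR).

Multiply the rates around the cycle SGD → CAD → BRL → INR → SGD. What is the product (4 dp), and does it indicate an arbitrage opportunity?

Around SGD → CAD → BRL → INR → SGD: 1 ÷ 1.0348 × 3.7396 ÷ 0.059088 ÷ 58.855 = 1.039169
Product > 1; profitable direction is SGD → CAD → BRL → INR → SGD.

1.0392 (arbitrage exists)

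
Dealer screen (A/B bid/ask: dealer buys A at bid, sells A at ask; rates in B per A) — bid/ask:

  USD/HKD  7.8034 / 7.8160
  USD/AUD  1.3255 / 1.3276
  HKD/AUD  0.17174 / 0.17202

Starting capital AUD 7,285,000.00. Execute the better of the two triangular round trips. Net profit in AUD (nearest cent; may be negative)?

Net profit: AUD 68,898.65

Best loop AUD → USD → HKD → AUD:
AUD 7,285,000.00 ÷ 1.3276 (buy USD at ask) = USD 5,487,345.59
USD 5,487,345.59 × 7.8034 (sell USD at bid) = HKD 42,819,952.55
HKD 42,819,952.55 × 0.17174 (sell HKD at bid) = AUD 7,353,898.65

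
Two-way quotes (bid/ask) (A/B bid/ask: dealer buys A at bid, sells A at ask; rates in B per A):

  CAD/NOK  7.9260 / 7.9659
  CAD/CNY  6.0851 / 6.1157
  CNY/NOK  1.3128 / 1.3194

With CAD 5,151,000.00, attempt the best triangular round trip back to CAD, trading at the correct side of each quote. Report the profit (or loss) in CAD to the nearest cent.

Best loop CAD → CNY → NOK → CAD:
CAD 5,151,000.00 × 6.0851 (sell CAD at bid) = CNY 31,344,350.10
CNY 31,344,350.10 × 1.3128 (sell CNY at bid) = NOK 41,148,862.81
NOK 41,148,862.81 ÷ 7.9659 (buy CAD at ask) = CAD 5,165,626.33

Net profit: CAD 14,626.33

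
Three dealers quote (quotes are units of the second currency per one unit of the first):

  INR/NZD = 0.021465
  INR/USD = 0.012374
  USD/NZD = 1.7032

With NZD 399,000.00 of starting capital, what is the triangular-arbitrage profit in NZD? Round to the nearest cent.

Profitable loop is NZD → USD → INR → NZD:
NZD 399,000.00 ÷ 1.7032 = USD 234,264.91
USD 234,264.91 ÷ 0.012374 = INR 18,932,027.89
INR 18,932,027.89 × 0.021465 = NZD 406,375.98
Profit = NZD 406,375.98 − NZD 399,000.00

Profit: NZD 7,375.98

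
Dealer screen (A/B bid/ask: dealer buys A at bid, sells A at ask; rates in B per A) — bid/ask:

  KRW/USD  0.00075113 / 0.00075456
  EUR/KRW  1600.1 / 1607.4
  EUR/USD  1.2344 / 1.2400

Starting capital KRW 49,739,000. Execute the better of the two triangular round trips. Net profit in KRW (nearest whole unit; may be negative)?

Best loop KRW → EUR → USD → KRW:
KRW 49,739,000 ÷ 1607.4 (buy EUR at ask) = EUR 30,943.76
EUR 30,943.76 × 1.2344 (sell EUR at bid) = USD 38,196.98
USD 38,196.98 ÷ 0.00075456 (buy KRW at ask) = KRW 50,621,524

Net profit: KRW 882,524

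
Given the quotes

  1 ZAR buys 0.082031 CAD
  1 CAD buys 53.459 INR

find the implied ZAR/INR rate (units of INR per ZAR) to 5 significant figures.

ZAR/INR = 4.3853

1 ZAR × 0.082031 = 0.082031 CAD
0.082031 CAD × 53.459 = 4.3853 INR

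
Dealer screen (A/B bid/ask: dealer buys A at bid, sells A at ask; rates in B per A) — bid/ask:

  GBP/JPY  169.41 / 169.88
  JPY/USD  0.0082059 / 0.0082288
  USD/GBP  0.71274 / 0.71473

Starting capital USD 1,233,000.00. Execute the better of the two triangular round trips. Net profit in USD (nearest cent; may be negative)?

Best loop USD → JPY → GBP → USD:
USD 1,233,000.00 ÷ 0.0082288 (buy JPY at ask) = JPY 149,839,588
JPY 149,839,588 ÷ 169.88 (buy GBP at ask) = GBP 882,031.95
GBP 882,031.95 ÷ 0.71473 (buy USD at ask) = USD 1,234,077.14

Net profit: USD 1,077.14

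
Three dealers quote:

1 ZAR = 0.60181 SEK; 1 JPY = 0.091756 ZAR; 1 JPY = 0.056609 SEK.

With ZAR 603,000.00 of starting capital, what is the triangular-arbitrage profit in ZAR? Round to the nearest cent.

Profit: ZAR 15,171.42

Profitable loop is ZAR → JPY → SEK → ZAR:
ZAR 603,000.00 ÷ 0.091756 = JPY 6,571,777
JPY 6,571,777 × 0.056609 = SEK 372,021.74
SEK 372,021.74 ÷ 0.60181 = ZAR 618,171.42
Profit = ZAR 618,171.42 − ZAR 603,000.00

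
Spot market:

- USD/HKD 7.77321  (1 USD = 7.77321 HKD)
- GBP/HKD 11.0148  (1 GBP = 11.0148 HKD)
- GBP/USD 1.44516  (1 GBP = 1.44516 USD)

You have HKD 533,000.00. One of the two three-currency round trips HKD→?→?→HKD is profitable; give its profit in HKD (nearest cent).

Profit: HKD 10,584.33

Profitable loop is HKD → GBP → USD → HKD:
HKD 533,000.00 ÷ 11.0148 = GBP 48,389.44
GBP 48,389.44 × 1.44516 = USD 69,930.48
USD 69,930.48 × 7.77321 = HKD 543,584.33
Profit = HKD 543,584.33 − HKD 533,000.00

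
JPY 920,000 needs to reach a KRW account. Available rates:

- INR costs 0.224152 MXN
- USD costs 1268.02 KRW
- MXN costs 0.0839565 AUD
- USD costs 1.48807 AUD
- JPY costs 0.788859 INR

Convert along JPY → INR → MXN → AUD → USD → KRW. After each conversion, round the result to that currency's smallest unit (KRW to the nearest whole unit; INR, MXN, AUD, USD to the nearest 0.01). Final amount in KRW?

KRW 11,638,230

JPY 920,000 × 0.788859 = INR 725,750.28
INR 725,750.28 × 0.224152 = MXN 162,678.38
MXN 162,678.38 × 0.0839565 = AUD 13,657.91
AUD 13,657.91 ÷ 1.48807 = USD 9,178.27
USD 9,178.27 × 1268.02 = KRW 11,638,230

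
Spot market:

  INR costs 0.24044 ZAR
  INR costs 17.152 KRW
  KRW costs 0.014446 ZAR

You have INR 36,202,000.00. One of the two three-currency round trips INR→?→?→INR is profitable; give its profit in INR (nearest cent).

Profitable loop is INR → KRW → ZAR → INR:
INR 36,202,000.00 × 17.152 = KRW 620,936,704
KRW 620,936,704 × 0.014446 = ZAR 8,970,051.63
ZAR 8,970,051.63 ÷ 0.24044 = INR 37,306,819.27
Profit = INR 37,306,819.27 − INR 36,202,000.00

Profit: INR 1,104,819.27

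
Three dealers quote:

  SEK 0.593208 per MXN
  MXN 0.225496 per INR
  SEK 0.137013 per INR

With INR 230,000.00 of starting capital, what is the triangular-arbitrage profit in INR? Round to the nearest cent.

Profit: INR 5,582.90

Profitable loop is INR → SEK → MXN → INR:
INR 230,000.00 × 0.137013 = SEK 31,512.99
SEK 31,512.99 ÷ 0.593208 = MXN 53,123.00
MXN 53,123.00 ÷ 0.225496 = INR 235,582.90
Profit = INR 235,582.90 − INR 230,000.00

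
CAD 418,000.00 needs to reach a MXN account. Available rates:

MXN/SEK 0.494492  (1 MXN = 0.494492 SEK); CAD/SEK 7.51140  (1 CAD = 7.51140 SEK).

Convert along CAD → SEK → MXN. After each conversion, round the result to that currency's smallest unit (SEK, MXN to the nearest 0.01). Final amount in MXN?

MXN 6,349,476.23

CAD 418,000.00 × 7.51140 = SEK 3,139,765.20
SEK 3,139,765.20 ÷ 0.494492 = MXN 6,349,476.23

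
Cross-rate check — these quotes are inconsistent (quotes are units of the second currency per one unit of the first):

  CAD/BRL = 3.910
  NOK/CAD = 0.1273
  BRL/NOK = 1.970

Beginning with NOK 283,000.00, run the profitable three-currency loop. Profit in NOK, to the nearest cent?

Profit: NOK 5,612.44

Profitable loop is NOK → BRL → CAD → NOK:
NOK 283,000.00 ÷ 1.970 = BRL 143,654.82
BRL 143,654.82 ÷ 3.910 = CAD 36,740.36
CAD 36,740.36 ÷ 0.1273 = NOK 288,612.44
Profit = NOK 288,612.44 − NOK 283,000.00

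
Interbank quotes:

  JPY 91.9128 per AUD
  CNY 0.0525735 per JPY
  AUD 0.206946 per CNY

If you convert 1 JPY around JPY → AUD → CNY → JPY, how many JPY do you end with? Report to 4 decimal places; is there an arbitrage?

Around JPY → AUD → CNY → JPY: 1 ÷ 91.9128 ÷ 0.206946 ÷ 0.0525735 = 1.000000
Product ≈ 1 (deviation 0.000%, within rounding noise).

1.0000 (no arbitrage)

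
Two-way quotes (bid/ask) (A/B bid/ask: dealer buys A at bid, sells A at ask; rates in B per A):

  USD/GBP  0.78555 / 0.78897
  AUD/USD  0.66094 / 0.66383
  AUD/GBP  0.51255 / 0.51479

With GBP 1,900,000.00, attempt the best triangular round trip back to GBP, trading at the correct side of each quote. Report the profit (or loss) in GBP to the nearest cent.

Best loop GBP → AUD → USD → GBP:
GBP 1,900,000.00 ÷ 0.51479 (buy AUD at ask) = AUD 3,690,825.39
AUD 3,690,825.39 × 0.66094 (sell AUD at bid) = USD 2,439,414.13
USD 2,439,414.13 × 0.78555 (sell USD at bid) = GBP 1,916,281.77

Net profit: GBP 16,281.77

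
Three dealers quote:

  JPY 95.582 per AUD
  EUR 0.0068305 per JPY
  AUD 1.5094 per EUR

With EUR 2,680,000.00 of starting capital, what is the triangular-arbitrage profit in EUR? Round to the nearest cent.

Profitable loop is EUR → JPY → AUD → EUR:
EUR 2,680,000.00 ÷ 0.0068305 = JPY 392,357,807
JPY 392,357,807 ÷ 95.582 = AUD 4,104,934.06
AUD 4,104,934.06 ÷ 1.5094 = EUR 2,719,580.00
Profit = EUR 2,719,580.00 − EUR 2,680,000.00

Profit: EUR 39,580.00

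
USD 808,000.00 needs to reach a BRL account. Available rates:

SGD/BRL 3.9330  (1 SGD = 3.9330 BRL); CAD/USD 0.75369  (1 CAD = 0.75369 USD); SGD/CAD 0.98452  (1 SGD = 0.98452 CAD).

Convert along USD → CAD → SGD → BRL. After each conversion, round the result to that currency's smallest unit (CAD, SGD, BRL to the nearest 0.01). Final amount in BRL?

USD 808,000.00 ÷ 0.75369 = CAD 1,072,058.80
CAD 1,072,058.80 ÷ 0.98452 = SGD 1,088,915.21
SGD 1,088,915.21 × 3.9330 = BRL 4,282,703.52

BRL 4,282,703.52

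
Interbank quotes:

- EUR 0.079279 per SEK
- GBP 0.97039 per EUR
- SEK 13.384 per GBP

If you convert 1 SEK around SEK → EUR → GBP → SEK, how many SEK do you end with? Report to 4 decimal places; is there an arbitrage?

Around SEK → EUR → GBP → SEK: 1 × 0.079279 × 0.97039 × 13.384 = 1.029652
Product > 1; profitable direction is SEK → EUR → GBP → SEK.

1.0297 (arbitrage exists)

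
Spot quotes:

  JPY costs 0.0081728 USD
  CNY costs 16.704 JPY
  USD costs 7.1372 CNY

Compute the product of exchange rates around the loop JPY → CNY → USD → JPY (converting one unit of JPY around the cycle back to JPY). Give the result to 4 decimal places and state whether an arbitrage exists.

Around JPY → CNY → USD → JPY: 1 ÷ 16.704 ÷ 7.1372 ÷ 0.0081728 = 1.026315
Product > 1; profitable direction is JPY → CNY → USD → JPY.

1.0263 (arbitrage exists)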